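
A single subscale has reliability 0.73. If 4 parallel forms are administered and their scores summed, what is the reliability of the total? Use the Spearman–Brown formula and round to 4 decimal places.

0.9154

ρ_k = kρ / (1 + (k−1)ρ) = 4·0.73 / (1 + 3·0.73) = 2.920 / 3.190 = 0.9154.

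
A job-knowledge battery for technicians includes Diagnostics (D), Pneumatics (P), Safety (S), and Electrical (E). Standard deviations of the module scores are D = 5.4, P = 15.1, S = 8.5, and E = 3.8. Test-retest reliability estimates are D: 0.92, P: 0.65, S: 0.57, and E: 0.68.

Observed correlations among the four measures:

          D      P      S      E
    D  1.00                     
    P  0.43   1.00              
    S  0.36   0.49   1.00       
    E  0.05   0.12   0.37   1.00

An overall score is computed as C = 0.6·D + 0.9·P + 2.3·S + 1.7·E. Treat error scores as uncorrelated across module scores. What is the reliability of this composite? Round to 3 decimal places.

Var(C) = 0.6²·5.4² + 0.9²·15.1² + 2.3²·8.5² + 1.7²·3.8² + 2·[0.54·5.4·15.1·0.43 + 1.38·5.4·8.5·0.36 + 1.02·5.4·3.8·0.05 + 2.07·15.1·8.5·0.49 + 1.53·15.1·3.8·0.12 + 3.91·8.5·3.8·0.37] = 619.12 + 460.464 = 1079.58.
Because errors are independent across components, Cov(Tᵢ,Tⱼ) = Cov(Xᵢ,Xⱼ); the off-diagonal part of the true-score variance is the same as above.
True-score variance = [0.6²·5.4²·0.92 + 0.9²·15.1²·0.65 + 2.3²·8.5²·0.57 + 1.7²·3.8²·0.68] + 460.464 = 375.938 + 460.464 = 836.402.
Reliability = 836.402 / 1079.58 = 0.775.

0.775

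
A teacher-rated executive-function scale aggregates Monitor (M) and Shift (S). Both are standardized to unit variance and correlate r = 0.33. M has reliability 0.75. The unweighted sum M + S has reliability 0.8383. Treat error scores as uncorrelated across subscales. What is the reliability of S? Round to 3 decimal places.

0.820

Var(M+S) = 2 + 2·0.33 = 2.660.
True-score variance = ρ_M + ρ_S + 2·0.33, so 0.8383 = (0.75 + ρ_S + 0.66) / 2.660.
ρ_S = 0.8383·2.660 − 0.75 − 0.66 = 0.820.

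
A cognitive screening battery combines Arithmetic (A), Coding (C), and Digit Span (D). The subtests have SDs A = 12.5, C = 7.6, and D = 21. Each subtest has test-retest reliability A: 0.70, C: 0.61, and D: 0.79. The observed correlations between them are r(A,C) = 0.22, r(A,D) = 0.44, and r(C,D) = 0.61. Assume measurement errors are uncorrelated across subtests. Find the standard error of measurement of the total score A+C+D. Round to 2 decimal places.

Var(total) = 655.01 + 467.512 = 1122.52.
True-score variance = 492.999 + 467.512 = 960.511, so reliability = 0.8557.
Error variance = 1122.52 − 960.511 = 162.011; SEM = √162.011 = 12.73.

12.73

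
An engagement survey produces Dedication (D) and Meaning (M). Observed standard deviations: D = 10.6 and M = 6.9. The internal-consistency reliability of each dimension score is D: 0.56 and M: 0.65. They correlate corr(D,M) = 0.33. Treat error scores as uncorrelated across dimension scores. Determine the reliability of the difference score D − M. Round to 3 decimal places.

0.408

Var(D−M) = 10.6² + 6.9² − 2·10.6·6.9·0.33 = 159.97 − 48.2724 = 111.698.
Under uncorrelated errors the observed covariances equal the true-score covariances, so only the own-variance terms attenuate.
True-score variance = [10.6²·0.56 + 6.9²·0.65] − 48.2724 = 93.8681 − 48.2724 = 45.5957.
Reliability = 45.5957 / 111.698 = 0.408.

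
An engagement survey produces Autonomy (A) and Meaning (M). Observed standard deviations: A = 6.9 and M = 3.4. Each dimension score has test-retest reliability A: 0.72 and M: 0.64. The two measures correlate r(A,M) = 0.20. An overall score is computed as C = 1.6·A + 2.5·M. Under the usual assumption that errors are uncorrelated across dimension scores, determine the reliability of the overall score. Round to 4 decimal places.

Var(C) = 1.6²·6.9² + 2.5²·3.4² + 2·[4·6.9·3.4·0.20] = 194.132 + 37.536 = 231.668.
With uncorrelated errors the cross-covariances are all true-score covariance, so they carry over unchanged; only the diagonal terms shrink to ρᵢσᵢ².
True-score variance = [1.6²·6.9²·0.72 + 2.5²·3.4²·0.64] + 37.536 = 133.995 + 37.536 = 171.531.
Reliability = 171.531 / 231.668 = 0.7404.

0.7404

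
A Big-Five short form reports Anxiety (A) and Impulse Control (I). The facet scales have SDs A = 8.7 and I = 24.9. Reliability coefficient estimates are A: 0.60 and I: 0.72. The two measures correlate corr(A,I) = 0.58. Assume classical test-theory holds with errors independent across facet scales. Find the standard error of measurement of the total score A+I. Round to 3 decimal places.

14.279

Var(total) = 695.7 + 251.291 = 946.991.
True-score variance = 491.821 + 251.291 = 743.112, so reliability = 0.7847.
Error variance = 946.991 − 743.112 = 203.879; SEM = √203.879 = 14.279.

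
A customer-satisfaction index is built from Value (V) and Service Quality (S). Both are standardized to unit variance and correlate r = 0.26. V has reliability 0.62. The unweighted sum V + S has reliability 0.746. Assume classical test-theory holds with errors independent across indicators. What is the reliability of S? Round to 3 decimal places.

0.740

Var(V+S) = 2 + 2·0.26 = 2.520.
True-score variance = ρ_V + ρ_S + 2·0.26, so 0.746 = (0.62 + ρ_S + 0.52) / 2.520.
ρ_S = 0.746·2.520 − 0.62 − 0.52 = 0.740.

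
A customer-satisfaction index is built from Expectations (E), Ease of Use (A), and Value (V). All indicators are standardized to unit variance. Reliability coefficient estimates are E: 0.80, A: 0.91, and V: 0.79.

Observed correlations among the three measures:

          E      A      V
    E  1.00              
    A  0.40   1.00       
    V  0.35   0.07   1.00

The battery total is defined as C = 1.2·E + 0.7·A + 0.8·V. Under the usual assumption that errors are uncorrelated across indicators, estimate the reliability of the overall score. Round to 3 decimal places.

Var(C) = 1.2² + 0.7² + 0.8² + 2·[0.84·0.40 + 0.96·0.35 + 0.56·0.07] = 2.57 + 1.4224 = 3.9924.
With uncorrelated errors the cross-covariances are all true-score covariance, so they carry over unchanged; only the diagonal terms shrink to ρᵢσᵢ².
True-score variance = [1.2²·0.80 + 0.7²·0.91 + 0.8²·0.79] + 1.4224 = 2.1035 + 1.4224 = 3.5259.
Reliability = 3.5259 / 3.9924 = 0.883.

0.883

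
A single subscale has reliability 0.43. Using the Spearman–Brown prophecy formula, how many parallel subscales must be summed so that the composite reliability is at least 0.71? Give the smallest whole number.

4

k ≥ ρ*(1−ρ₁)/(ρ₁(1−ρ*)) = 0.71·0.57 / (0.43·0.29) = 3.245.
Smallest integer k = 4.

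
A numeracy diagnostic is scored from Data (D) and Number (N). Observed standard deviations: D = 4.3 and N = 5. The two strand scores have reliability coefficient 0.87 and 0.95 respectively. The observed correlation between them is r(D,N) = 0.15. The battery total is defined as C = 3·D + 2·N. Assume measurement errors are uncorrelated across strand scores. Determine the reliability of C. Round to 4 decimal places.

Var(C) = 3²·4.3² + 2²·5² + 2·[6·4.3·5·0.15] = 266.41 + 38.7 = 305.11.
With uncorrelated errors the cross-covariances are all true-score covariance, so they carry over unchanged; only the diagonal terms shrink to ρᵢσᵢ².
True-score variance = [3²·4.3²·0.87 + 2²·5²·0.95] + 38.7 = 239.777 + 38.7 = 278.477.
Reliability = 278.477 / 305.11 = 0.9127.

0.9127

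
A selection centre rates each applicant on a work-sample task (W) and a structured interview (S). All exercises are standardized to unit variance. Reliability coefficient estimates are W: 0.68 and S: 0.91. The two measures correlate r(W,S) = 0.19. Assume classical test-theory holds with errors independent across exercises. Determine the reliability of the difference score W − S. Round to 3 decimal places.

Var(W−S) = 1 + 1 − 2·0.19 = 2 − 0.38 = 1.62.
Under uncorrelated errors the observed covariances equal the true-score covariances, so only the own-variance terms attenuate.
True-score variance = [0.68 + 0.91] − 0.38 = 1.59 − 0.38 = 1.21.
Reliability = 1.21 / 1.62 = 0.747.

0.747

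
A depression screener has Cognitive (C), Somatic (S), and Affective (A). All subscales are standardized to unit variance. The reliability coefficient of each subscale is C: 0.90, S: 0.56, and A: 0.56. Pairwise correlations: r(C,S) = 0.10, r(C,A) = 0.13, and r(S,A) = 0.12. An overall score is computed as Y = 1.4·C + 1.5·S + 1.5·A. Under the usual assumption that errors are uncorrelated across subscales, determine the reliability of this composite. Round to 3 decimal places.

Var(Y) = 1.4² + 1.5² + 1.5² + 2·[2.1·0.10 + 2.1·0.13 + 2.25·0.12] = 6.46 + 1.506 = 7.966.
Because errors are independent across components, Cov(Tᵢ,Tⱼ) = Cov(Xᵢ,Xⱼ); the off-diagonal part of the true-score variance is the same as above.
True-score variance = [1.4²·0.90 + 1.5²·0.56 + 1.5²·0.56] + 1.506 = 4.284 + 1.506 = 5.79.
Reliability = 5.79 / 7.966 = 0.727.

0.727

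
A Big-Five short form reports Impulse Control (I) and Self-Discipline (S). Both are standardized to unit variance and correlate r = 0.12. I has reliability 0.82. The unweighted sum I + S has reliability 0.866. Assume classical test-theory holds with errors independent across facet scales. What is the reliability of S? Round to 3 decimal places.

Var(I+S) = 2 + 2·0.12 = 2.240.
True-score variance = ρ_I + ρ_S + 2·0.12, so 0.866 = (0.82 + ρ_S + 0.24) / 2.240.
ρ_S = 0.866·2.240 − 0.82 − 0.24 = 0.880.

0.880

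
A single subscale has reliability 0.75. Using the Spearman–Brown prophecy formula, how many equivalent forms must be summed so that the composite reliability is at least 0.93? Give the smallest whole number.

5

k ≥ ρ*(1−ρ₁)/(ρ₁(1−ρ*)) = 0.93·0.25 / (0.75·0.07) = 4.429.
Smallest integer k = 5.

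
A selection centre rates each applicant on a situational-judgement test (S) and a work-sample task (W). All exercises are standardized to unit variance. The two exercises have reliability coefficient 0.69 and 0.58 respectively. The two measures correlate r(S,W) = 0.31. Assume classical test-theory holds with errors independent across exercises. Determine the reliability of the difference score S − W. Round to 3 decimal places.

0.471

Var(S−W) = 1 + 1 − 2·0.31 = 2 − 0.62 = 1.38.
Because errors are independent across components, Cov(Tᵢ,Tⱼ) = Cov(Xᵢ,Xⱼ); the off-diagonal part of the true-score variance is the same as above.
True-score variance = [0.69 + 0.58] − 0.62 = 1.27 − 0.62 = 0.65.
Reliability = 0.65 / 1.38 = 0.471.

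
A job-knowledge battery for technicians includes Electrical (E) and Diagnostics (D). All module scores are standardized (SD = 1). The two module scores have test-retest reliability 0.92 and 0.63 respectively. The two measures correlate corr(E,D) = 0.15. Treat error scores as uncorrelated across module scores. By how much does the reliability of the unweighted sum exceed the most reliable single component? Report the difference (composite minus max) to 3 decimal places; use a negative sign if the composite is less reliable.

-0.116

Var(sum) = 2 + 0.3 = 2.3; true-score variance = 1.55 + 0.3 = 1.85; composite reliability = 0.8043.
Max component reliability = 0.9200.
Difference = 0.8043 − 0.9200 = -0.116.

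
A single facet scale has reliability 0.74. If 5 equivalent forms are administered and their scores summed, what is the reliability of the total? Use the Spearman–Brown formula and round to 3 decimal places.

0.934

ρ_k = kρ / (1 + (k−1)ρ) = 5·0.74 / (1 + 4·0.74) = 3.700 / 3.960 = 0.934.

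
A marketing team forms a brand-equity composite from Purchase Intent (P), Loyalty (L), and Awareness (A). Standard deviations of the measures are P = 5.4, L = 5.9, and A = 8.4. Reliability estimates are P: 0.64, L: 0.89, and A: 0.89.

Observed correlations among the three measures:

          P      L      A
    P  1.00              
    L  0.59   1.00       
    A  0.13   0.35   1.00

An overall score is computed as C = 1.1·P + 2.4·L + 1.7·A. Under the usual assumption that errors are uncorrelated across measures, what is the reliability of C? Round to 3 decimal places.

0.919

Var(C) = 1.1²·5.4² + 2.4²·5.9² + 1.7²·8.4² + 2·[2.64·5.4·5.9·0.59 + 1.87·5.4·8.4·0.13 + 4.08·5.9·8.4·0.35] = 439.708 + 262.848 = 702.555.
Because errors are independent across components, Cov(Tᵢ,Tⱼ) = Cov(Xᵢ,Xⱼ); the off-diagonal part of the true-score variance is the same as above.
True-score variance = [1.1²·5.4²·0.64 + 2.4²·5.9²·0.89 + 1.7²·8.4²·0.89] + 262.848 = 382.519 + 262.848 = 645.367.
Reliability = 645.367 / 702.555 = 0.919.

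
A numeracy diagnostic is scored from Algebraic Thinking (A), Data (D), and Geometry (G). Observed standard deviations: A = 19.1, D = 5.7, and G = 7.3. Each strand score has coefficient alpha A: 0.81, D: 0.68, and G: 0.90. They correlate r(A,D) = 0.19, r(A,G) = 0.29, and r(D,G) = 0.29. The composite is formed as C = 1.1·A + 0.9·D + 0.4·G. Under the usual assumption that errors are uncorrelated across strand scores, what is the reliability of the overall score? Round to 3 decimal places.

0.834

Var(C) = 1.1²·19.1² + 0.9²·5.7² + 0.4²·7.3² + 2·[0.99·19.1·5.7·0.19 + 0.44·19.1·7.3·0.29 + 0.36·5.7·7.3·0.29] = 476.263 + 85.2276 = 561.491.
Under uncorrelated errors the observed covariances equal the true-score covariances, so only the own-variance terms attenuate.
True-score variance = [1.1²·19.1²·0.81 + 0.9²·5.7²·0.68 + 0.4²·7.3²·0.90] + 85.2276 = 383.12 + 85.2276 = 468.347.
Reliability = 468.347 / 561.491 = 0.834.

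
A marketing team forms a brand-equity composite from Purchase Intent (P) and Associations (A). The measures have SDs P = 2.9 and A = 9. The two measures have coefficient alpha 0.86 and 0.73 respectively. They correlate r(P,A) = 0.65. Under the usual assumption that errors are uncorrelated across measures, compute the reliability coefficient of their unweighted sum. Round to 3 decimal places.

0.813

Var(P+A) = 2.9² + 9² + 2·[2.9·9·0.65] = 89.41 + 33.93 = 123.34.
Under uncorrelated errors the observed covariances equal the true-score covariances, so only the own-variance terms attenuate.
True-score variance = [2.9²·0.86 + 9²·0.73] + 33.93 = 66.3626 + 33.93 = 100.293.
Reliability = 100.293 / 123.34 = 0.813.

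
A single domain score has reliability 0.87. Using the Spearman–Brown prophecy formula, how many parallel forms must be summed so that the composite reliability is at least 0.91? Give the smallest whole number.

k ≥ ρ*(1−ρ₁)/(ρ₁(1−ρ*)) = 0.91·0.13 / (0.87·0.09) = 1.511.
Smallest integer k = 2.

2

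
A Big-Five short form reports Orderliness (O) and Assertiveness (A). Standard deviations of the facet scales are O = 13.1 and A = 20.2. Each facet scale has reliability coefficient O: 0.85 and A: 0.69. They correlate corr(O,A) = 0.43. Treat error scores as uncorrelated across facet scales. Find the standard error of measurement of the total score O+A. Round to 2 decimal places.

12.34

Var(total) = 579.65 + 227.573 = 807.223.
True-score variance = 427.416 + 227.573 = 654.989, so reliability = 0.8114.
Error variance = 807.223 − 654.989 = 152.234; SEM = √152.234 = 12.34.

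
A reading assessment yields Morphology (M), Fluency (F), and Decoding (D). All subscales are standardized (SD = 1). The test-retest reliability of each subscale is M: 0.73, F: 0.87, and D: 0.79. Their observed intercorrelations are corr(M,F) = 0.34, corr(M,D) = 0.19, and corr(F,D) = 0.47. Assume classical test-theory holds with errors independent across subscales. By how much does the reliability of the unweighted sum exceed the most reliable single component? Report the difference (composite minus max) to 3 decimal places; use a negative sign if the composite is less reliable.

Var(sum) = 3 + 2 = 5; true-score variance = 2.39 + 2 = 4.39; composite reliability = 0.8780.
Max component reliability = 0.8700.
Difference = 0.8780 − 0.8700 = 0.008.

0.008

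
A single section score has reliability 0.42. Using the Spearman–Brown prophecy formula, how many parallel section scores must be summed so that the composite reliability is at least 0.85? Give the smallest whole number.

8

k ≥ ρ*(1−ρ₁)/(ρ₁(1−ρ*)) = 0.85·0.58 / (0.42·0.15) = 7.825.
Smallest integer k = 8.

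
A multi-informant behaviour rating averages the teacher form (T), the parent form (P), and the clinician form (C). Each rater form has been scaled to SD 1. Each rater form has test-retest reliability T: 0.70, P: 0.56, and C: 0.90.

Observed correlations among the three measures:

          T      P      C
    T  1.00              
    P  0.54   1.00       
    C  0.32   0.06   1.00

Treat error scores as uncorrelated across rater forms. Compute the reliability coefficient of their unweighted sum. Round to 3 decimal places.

0.826

Var(T+P+C) = 3 + 2·[0.54 + 0.32 + 0.06] = 3 + 1.84 = 4.84.
Because errors are independent across components, Cov(Tᵢ,Tⱼ) = Cov(Xᵢ,Xⱼ); the off-diagonal part of the true-score variance is the same as above.
True-score variance = [0.70 + 0.56 + 0.90] + 1.84 = 2.16 + 1.84 = 4.
Reliability = 4 / 4.84 = 0.826.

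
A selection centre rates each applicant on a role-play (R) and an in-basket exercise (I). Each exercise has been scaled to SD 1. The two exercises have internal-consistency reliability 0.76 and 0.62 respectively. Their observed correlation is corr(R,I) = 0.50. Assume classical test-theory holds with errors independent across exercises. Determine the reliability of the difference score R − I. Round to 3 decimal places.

Var(R−I) = 1 + 1 − 2·0.50 = 2 − 1 = 1.
With uncorrelated errors the cross-covariances are all true-score covariance, so they carry over unchanged; only the diagonal terms shrink to ρᵢσᵢ².
True-score variance = [0.76 + 0.62] − 1 = 1.38 − 1 = 0.38.
Reliability = 0.38 / 1 = 0.380.

0.380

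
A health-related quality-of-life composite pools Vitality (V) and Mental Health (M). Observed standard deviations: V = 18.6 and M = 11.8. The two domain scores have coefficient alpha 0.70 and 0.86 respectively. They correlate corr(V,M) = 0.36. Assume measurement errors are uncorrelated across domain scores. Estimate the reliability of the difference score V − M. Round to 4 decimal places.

Var(V−M) = 18.6² + 11.8² − 2·18.6·11.8·0.36 = 485.2 − 158.026 = 327.174.
Because errors are independent across components, Cov(Tᵢ,Tⱼ) = Cov(Xᵢ,Xⱼ); the off-diagonal part of the true-score variance is the same as above.
True-score variance = [18.6²·0.70 + 11.8²·0.86] − 158.026 = 361.918 − 158.026 = 203.893.
Reliability = 203.893 / 327.174 = 0.6232.

0.6232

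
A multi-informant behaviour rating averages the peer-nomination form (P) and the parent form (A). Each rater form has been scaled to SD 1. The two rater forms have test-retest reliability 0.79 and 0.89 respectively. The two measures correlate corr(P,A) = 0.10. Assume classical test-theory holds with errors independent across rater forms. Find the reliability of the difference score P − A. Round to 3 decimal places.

0.822

Var(P−A) = 1 + 1 − 2·0.10 = 2 − 0.2 = 1.8.
Because errors are independent across components, Cov(Tᵢ,Tⱼ) = Cov(Xᵢ,Xⱼ); the off-diagonal part of the true-score variance is the same as above.
True-score variance = [0.79 + 0.89] − 0.2 = 1.68 − 0.2 = 1.48.
Reliability = 1.48 / 1.8 = 0.822.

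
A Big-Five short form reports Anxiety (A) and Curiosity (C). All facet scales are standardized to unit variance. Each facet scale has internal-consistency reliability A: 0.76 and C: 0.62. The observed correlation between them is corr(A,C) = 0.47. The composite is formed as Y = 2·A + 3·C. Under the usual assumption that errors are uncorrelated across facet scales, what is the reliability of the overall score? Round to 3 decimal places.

0.765

Var(Y) = 2² + 3² + 2·[6·0.47] = 13 + 5.64 = 18.64.
With uncorrelated errors the cross-covariances are all true-score covariance, so they carry over unchanged; only the diagonal terms shrink to ρᵢσᵢ².
True-score variance = [2²·0.76 + 3²·0.62] + 5.64 = 8.62 + 5.64 = 14.26.
Reliability = 14.26 / 18.64 = 0.765.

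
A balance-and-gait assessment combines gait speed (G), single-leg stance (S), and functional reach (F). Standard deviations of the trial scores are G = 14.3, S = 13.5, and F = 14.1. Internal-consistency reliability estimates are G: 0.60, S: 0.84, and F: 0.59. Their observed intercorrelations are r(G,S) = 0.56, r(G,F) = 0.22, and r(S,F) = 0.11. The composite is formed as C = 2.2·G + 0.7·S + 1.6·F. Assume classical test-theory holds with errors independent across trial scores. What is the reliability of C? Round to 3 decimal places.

0.729

Var(C) = 2.2²·14.3² + 0.7²·13.5² + 1.6²·14.1² + 2·[1.54·14.3·13.5·0.56 + 3.52·14.3·14.1·0.22 + 1.12·13.5·14.1·0.11] = 1587.99 + 692.159 = 2280.15.
Under uncorrelated errors the observed covariances equal the true-score covariances, so only the own-variance terms attenuate.
True-score variance = [2.2²·14.3²·0.60 + 0.7²·13.5²·0.84 + 1.6²·14.1²·0.59] + 692.159 = 969.136 + 692.159 = 1661.3.
Reliability = 1661.3 / 2280.15 = 0.729.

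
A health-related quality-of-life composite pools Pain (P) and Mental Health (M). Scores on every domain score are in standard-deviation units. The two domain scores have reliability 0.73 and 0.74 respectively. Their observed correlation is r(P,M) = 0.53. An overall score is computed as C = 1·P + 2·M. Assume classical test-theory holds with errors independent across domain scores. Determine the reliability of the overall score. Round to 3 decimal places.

Var(C) = 1 + 2² + 2·[2·0.53] = 5 + 2.12 = 7.12.
Because errors are independent across components, Cov(Tᵢ,Tⱼ) = Cov(Xᵢ,Xⱼ); the off-diagonal part of the true-score variance is the same as above.
True-score variance = [0.73 + 2²·0.74] + 2.12 = 3.69 + 2.12 = 5.81.
Reliability = 5.81 / 7.12 = 0.816.

0.816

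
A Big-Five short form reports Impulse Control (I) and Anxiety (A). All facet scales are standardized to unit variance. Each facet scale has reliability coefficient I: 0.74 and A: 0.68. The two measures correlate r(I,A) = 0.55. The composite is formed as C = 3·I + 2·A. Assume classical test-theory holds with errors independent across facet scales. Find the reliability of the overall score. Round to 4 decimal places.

Var(C) = 3² + 2² + 2·[6·0.55] = 13 + 6.6 = 19.6.
Under uncorrelated errors the observed covariances equal the true-score covariances, so only the own-variance terms attenuate.
True-score variance = [3²·0.74 + 2²·0.68] + 6.6 = 9.38 + 6.6 = 15.98.
Reliability = 15.98 / 19.6 = 0.8153.

0.8153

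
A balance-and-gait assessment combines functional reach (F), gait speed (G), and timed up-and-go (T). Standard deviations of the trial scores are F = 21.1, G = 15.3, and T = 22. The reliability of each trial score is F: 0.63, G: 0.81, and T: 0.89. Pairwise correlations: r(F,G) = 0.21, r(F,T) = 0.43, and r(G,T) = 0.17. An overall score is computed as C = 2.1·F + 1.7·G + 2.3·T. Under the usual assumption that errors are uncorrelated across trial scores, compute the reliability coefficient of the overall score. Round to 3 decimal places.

0.859

Var(C) = 2.1²·21.1² + 1.7²·15.3² + 2.3²·22² + 2·[3.57·21.1·15.3·0.21 + 4.83·21.1·22·0.43 + 3.91·15.3·22·0.17] = 5200.26 + 2859.72 = 8059.98.
With uncorrelated errors the cross-covariances are all true-score covariance, so they carry over unchanged; only the diagonal terms shrink to ρᵢσᵢ².
True-score variance = [2.1²·21.1²·0.63 + 1.7²·15.3²·0.81 + 2.3²·22²·0.89] + 2859.72 = 4063.63 + 2859.72 = 6923.35.
Reliability = 6923.35 / 8059.98 = 0.859.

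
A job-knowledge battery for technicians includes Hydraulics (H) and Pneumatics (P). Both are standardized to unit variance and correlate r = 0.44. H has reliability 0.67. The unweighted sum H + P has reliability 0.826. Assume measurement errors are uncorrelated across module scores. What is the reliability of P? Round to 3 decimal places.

0.829

Var(H+P) = 2 + 2·0.44 = 2.880.
True-score variance = ρ_H + ρ_P + 2·0.44, so 0.826 = (0.67 + ρ_P + 0.88) / 2.880.
ρ_P = 0.826·2.880 − 0.67 − 0.88 = 0.829.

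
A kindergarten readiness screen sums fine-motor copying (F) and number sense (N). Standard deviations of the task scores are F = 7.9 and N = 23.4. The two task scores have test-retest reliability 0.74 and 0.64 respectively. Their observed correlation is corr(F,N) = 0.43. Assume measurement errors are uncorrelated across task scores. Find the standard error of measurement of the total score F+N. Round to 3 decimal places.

14.606

Var(total) = 609.97 + 158.98 = 768.95.
True-score variance = 396.622 + 158.98 = 555.601, so reliability = 0.7225.
Error variance = 768.95 − 555.601 = 213.348; SEM = √213.348 = 14.606.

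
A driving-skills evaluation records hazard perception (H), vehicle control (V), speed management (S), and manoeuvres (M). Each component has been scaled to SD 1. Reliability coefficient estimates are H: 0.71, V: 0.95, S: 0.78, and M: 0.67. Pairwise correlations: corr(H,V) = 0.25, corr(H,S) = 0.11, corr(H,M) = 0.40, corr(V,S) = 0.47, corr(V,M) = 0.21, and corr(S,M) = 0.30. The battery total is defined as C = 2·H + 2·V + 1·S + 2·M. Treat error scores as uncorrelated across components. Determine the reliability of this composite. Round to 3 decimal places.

0.876

Var(C) = 2² + 2² + 1 + 2² + 2·[4·0.25 + 2·0.11 + 4·0.40 + 2·0.47 + 4·0.21 + 2·0.30] = 13 + 10.4 = 23.4.
Because errors are independent across components, Cov(Tᵢ,Tⱼ) = Cov(Xᵢ,Xⱼ); the off-diagonal part of the true-score variance is the same as above.
True-score variance = [2²·0.71 + 2²·0.95 + 0.78 + 2²·0.67] + 10.4 = 10.1 + 10.4 = 20.5.
Reliability = 20.5 / 23.4 = 0.876.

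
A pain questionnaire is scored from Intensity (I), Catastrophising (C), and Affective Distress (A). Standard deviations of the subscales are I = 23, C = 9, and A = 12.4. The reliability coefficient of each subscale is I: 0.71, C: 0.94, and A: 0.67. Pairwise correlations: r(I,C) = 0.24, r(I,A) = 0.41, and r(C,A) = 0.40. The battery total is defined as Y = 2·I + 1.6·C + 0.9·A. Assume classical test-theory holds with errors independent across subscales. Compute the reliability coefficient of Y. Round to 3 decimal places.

Var(Y) = 2²·23² + 1.6²·9² + 0.9²·12.4² + 2·[3.2·23·9·0.24 + 1.8·23·12.4·0.41 + 1.44·9·12.4·0.40] = 2447.91 + 867.47 = 3315.38.
With uncorrelated errors the cross-covariances are all true-score covariance, so they carry over unchanged; only the diagonal terms shrink to ρᵢσᵢ².
True-score variance = [2²·23²·0.71 + 1.6²·9²·0.94 + 0.9²·12.4²·0.67] + 867.47 = 1780.72 + 867.47 = 2648.19.
Reliability = 2648.19 / 3315.38 = 0.799.

0.799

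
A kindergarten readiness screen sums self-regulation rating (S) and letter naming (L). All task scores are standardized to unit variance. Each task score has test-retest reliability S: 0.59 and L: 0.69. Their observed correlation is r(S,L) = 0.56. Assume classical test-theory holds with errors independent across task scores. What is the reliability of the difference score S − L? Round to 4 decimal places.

0.1818

Var(S−L) = 1 + 1 − 2·0.56 = 2 − 1.12 = 0.88.
Because errors are independent across components, Cov(Tᵢ,Tⱼ) = Cov(Xᵢ,Xⱼ); the off-diagonal part of the true-score variance is the same as above.
True-score variance = [0.59 + 0.69] − 1.12 = 1.28 − 1.12 = 0.16.
Reliability = 0.16 / 0.88 = 0.1818.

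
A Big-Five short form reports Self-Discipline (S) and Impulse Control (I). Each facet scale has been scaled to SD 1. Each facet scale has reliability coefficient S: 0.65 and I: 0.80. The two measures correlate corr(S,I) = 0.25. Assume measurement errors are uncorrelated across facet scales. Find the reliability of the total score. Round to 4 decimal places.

Var(S+I) = 2 + 2·[0.25] = 2 + 0.5 = 2.5.
Because errors are independent across components, Cov(Tᵢ,Tⱼ) = Cov(Xᵢ,Xⱼ); the off-diagonal part of the true-score variance is the same as above.
True-score variance = [0.65 + 0.80] + 0.5 = 1.45 + 0.5 = 1.95.
Reliability = 1.95 / 2.5 = 0.7800.

0.7800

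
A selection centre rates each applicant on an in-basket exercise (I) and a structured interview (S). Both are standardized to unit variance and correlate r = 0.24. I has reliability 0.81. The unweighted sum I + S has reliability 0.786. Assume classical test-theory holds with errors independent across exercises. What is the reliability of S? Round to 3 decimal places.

Var(I+S) = 2 + 2·0.24 = 2.480.
True-score variance = ρ_I + ρ_S + 2·0.24, so 0.786 = (0.81 + ρ_S + 0.48) / 2.480.
ρ_S = 0.786·2.480 − 0.81 − 0.48 = 0.659.

0.659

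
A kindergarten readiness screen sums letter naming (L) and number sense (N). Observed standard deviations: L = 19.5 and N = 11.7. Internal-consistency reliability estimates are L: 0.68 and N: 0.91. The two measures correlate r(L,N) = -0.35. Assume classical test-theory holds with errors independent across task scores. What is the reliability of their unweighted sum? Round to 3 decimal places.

0.625

Var(L+N) = 19.5² + 11.7² + 2·[19.5·11.7·(-0.35)] = 517.14 − 159.705 = 357.435.
With uncorrelated errors the cross-covariances are all true-score covariance, so they carry over unchanged; only the diagonal terms shrink to ρᵢσᵢ².
True-score variance = [19.5²·0.68 + 11.7²·0.91] − 159.705 = 383.14 − 159.705 = 223.435.
Reliability = 223.435 / 357.435 = 0.625.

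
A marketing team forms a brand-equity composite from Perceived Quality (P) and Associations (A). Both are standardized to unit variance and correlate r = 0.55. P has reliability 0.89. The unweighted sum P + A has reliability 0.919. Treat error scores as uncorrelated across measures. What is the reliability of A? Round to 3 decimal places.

0.859

Var(P+A) = 2 + 2·0.55 = 3.100.
True-score variance = ρ_P + ρ_A + 2·0.55, so 0.919 = (0.89 + ρ_A + 1.10) / 3.100.
ρ_A = 0.919·3.100 − 0.89 − 1.10 = 0.859.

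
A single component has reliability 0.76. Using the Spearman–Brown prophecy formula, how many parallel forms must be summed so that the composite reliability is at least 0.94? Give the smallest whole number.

k ≥ ρ*(1−ρ₁)/(ρ₁(1−ρ*)) = 0.94·0.24 / (0.76·0.06) = 4.947.
Smallest integer k = 5.

5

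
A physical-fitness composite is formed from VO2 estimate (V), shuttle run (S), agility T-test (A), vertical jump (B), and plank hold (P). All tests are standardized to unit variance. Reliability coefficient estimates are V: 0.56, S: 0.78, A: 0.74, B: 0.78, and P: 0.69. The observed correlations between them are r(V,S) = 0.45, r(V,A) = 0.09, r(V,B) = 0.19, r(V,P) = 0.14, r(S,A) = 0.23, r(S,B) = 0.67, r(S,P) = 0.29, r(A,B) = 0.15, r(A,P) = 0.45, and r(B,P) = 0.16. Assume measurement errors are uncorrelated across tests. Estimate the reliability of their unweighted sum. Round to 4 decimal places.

0.8637

Var(V+S+A+B+P) = 5 + 2·[0.45 + 0.09 + 0.19 + 0.14 + 0.23 + 0.67 + 0.29 + 0.15 + 0.45 + 0.16] = 5 + 5.64 = 10.64.
With uncorrelated errors the cross-covariances are all true-score covariance, so they carry over unchanged; only the diagonal terms shrink to ρᵢσᵢ².
True-score variance = [0.56 + 0.78 + 0.74 + 0.78 + 0.69] + 5.64 = 3.55 + 5.64 = 9.19.
Reliability = 9.19 / 10.64 = 0.8637.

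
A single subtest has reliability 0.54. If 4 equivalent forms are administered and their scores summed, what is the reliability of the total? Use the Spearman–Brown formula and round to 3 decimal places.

0.824

ρ_k = kρ / (1 + (k−1)ρ) = 4·0.54 / (1 + 3·0.54) = 2.160 / 2.620 = 0.824.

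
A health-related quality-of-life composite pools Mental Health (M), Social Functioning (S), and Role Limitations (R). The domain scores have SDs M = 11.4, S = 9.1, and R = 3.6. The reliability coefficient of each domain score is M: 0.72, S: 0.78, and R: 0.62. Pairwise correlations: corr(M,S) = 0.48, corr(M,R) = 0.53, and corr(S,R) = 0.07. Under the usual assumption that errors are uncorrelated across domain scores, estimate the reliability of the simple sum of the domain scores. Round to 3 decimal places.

Var(M+S+R) = 11.4² + 9.1² + 3.6² + 2·[11.4·9.1·0.48 + 11.4·3.6·0.53 + 9.1·3.6·0.07] = 225.73 + 147.679 = 373.409.
With uncorrelated errors the cross-covariances are all true-score covariance, so they carry over unchanged; only the diagonal terms shrink to ρᵢσᵢ².
True-score variance = [11.4²·0.72 + 9.1²·0.78 + 3.6²·0.62] + 147.679 = 166.198 + 147.679 = 313.877.
Reliability = 313.877 / 373.409 = 0.841.

0.841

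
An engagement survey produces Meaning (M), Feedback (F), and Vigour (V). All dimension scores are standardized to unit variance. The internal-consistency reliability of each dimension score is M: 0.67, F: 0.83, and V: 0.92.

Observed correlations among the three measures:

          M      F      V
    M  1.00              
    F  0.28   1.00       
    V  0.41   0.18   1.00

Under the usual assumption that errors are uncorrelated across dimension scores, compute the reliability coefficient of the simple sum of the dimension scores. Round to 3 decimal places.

Var(M+F+V) = 3 + 2·[0.28 + 0.41 + 0.18] = 3 + 1.74 = 4.74.
Under uncorrelated errors the observed covariances equal the true-score covariances, so only the own-variance terms attenuate.
True-score variance = [0.67 + 0.83 + 0.92] + 1.74 = 2.42 + 1.74 = 4.16.
Reliability = 4.16 / 4.74 = 0.878.

0.878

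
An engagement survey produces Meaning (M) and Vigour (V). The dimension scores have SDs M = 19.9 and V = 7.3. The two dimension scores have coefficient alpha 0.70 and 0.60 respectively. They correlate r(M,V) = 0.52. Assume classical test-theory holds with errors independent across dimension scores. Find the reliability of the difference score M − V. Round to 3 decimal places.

Var(M−V) = 19.9² + 7.3² − 2·19.9·7.3·0.52 = 449.3 − 151.081 = 298.219.
Because errors are independent across components, Cov(Tᵢ,Tⱼ) = Cov(Xᵢ,Xⱼ); the off-diagonal part of the true-score variance is the same as above.
True-score variance = [19.9²·0.70 + 7.3²·0.60] − 151.081 = 309.181 − 151.081 = 158.1.
Reliability = 158.1 / 298.219 = 0.530.

0.530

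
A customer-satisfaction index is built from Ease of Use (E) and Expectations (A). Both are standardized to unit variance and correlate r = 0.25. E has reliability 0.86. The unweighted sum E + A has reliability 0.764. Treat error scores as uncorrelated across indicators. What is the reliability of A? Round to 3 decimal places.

Var(E+A) = 2 + 2·0.25 = 2.500.
True-score variance = ρ_E + ρ_A + 2·0.25, so 0.764 = (0.86 + ρ_A + 0.50) / 2.500.
ρ_A = 0.764·2.500 − 0.86 − 0.50 = 0.550.

0.550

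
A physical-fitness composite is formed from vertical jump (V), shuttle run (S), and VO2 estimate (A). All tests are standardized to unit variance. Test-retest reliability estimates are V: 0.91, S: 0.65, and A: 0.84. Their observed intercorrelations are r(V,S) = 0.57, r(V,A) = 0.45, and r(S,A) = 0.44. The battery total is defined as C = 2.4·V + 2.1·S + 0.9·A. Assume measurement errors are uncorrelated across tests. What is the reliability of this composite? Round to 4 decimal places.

0.8922

Var(C) = 2.4² + 2.1² + 0.9² + 2·[5.04·0.57 + 2.16·0.45 + 1.89·0.44] = 10.98 + 9.3528 = 20.3328.
With uncorrelated errors the cross-covariances are all true-score covariance, so they carry over unchanged; only the diagonal terms shrink to ρᵢσᵢ².
True-score variance = [2.4²·0.91 + 2.1²·0.65 + 0.9²·0.84] + 9.3528 = 8.7885 + 9.3528 = 18.1413.
Reliability = 18.1413 / 20.3328 = 0.8922.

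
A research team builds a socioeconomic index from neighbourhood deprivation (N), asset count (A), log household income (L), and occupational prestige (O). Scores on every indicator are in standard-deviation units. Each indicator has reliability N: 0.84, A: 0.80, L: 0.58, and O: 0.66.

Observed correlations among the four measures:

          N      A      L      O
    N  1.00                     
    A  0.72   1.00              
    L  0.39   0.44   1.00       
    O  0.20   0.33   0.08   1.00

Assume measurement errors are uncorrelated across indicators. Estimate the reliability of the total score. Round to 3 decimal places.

Var(N+A+L+O) = 4 + 2·[0.72 + 0.39 + 0.20 + 0.44 + 0.33 + 0.08] = 4 + 4.32 = 8.32.
Under uncorrelated errors the observed covariances equal the true-score covariances, so only the own-variance terms attenuate.
True-score variance = [0.84 + 0.80 + 0.58 + 0.66] + 4.32 = 2.88 + 4.32 = 7.2.
Reliability = 7.2 / 8.32 = 0.865.

0.865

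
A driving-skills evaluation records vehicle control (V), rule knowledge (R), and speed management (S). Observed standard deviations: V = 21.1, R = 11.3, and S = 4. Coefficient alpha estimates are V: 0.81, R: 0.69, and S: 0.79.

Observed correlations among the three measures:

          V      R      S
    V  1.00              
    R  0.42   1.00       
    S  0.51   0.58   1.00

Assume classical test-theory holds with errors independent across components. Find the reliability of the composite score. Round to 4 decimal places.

Var(V+R+S) = 21.1² + 11.3² + 4² + 2·[21.1·11.3·0.42 + 21.1·4·0.51 + 11.3·4·0.58] = 588.9 + 338.801 = 927.701.
With uncorrelated errors the cross-covariances are all true-score covariance, so they carry over unchanged; only the diagonal terms shrink to ρᵢσᵢ².
True-score variance = [21.1²·0.81 + 11.3²·0.69 + 4²·0.79] + 338.801 = 461.366 + 338.801 = 800.167.
Reliability = 800.167 / 927.701 = 0.8625.

0.8625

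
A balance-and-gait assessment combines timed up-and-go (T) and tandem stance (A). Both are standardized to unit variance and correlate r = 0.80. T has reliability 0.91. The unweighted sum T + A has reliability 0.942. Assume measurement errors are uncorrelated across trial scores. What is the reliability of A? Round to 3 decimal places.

Var(T+A) = 2 + 2·0.80 = 3.600.
True-score variance = ρ_T + ρ_A + 2·0.80, so 0.942 = (0.91 + ρ_A + 1.60) / 3.600.
ρ_A = 0.942·3.600 − 0.91 − 1.60 = 0.881.

0.881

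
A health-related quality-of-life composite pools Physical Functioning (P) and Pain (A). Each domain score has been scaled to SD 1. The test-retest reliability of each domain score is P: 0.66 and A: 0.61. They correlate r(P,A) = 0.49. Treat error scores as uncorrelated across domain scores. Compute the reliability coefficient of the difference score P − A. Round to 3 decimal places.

Var(P−A) = 1 + 1 − 2·0.49 = 2 − 0.98 = 1.02.
Under uncorrelated errors the observed covariances equal the true-score covariances, so only the own-variance terms attenuate.
True-score variance = [0.66 + 0.61] − 0.98 = 1.27 − 0.98 = 0.29.
Reliability = 0.29 / 1.02 = 0.284.

0.284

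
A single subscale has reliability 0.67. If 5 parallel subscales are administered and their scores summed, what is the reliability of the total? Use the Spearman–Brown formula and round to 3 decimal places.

ρ_k = kρ / (1 + (k−1)ρ) = 5·0.67 / (1 + 4·0.67) = 3.350 / 3.680 = 0.910.

0.910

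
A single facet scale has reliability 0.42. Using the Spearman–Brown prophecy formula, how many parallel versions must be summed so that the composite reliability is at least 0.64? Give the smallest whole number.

3

k ≥ ρ*(1−ρ₁)/(ρ₁(1−ρ*)) = 0.64·0.58 / (0.42·0.36) = 2.455.
Smallest integer k = 3.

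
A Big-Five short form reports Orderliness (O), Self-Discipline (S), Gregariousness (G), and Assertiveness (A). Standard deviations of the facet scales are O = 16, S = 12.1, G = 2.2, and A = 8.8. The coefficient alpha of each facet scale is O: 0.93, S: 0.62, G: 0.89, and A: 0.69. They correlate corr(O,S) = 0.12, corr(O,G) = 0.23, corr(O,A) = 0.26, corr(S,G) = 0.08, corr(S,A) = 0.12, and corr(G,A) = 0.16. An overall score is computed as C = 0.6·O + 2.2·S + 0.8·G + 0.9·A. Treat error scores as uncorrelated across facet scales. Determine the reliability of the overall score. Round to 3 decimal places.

0.715

Var(C) = 0.6²·16² + 2.2²·12.1² + 0.8²·2.2² + 0.9²·8.8² + 2·[1.32·16·12.1·0.12 + 0.48·16·2.2·0.23 + 0.54·16·8.8·0.26 + 1.76·12.1·2.2·0.08 + 1.98·12.1·8.8·0.12 + 0.72·2.2·8.8·0.16] = 866.608 + 171.197 = 1037.81.
Under uncorrelated errors the observed covariances equal the true-score covariances, so only the own-variance terms attenuate.
True-score variance = [0.6²·16²·0.93 + 2.2²·12.1²·0.62 + 0.8²·2.2²·0.89 + 0.9²·8.8²·0.69] + 171.197 = 571.094 + 171.197 = 742.291.
Reliability = 742.291 / 1037.81 = 0.715.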